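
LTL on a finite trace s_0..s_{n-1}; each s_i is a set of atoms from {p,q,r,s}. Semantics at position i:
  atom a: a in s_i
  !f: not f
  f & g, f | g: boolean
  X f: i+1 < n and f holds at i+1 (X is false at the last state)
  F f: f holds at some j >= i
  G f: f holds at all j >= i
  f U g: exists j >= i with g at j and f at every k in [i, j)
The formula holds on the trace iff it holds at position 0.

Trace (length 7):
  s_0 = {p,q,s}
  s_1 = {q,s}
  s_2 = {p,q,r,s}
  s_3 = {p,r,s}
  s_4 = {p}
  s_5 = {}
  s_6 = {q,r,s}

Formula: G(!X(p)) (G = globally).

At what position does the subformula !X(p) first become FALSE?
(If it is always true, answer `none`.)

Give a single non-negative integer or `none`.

Answer: 1

Derivation:
s_0={p,q,s}: !X(p)=True X(p)=False p=True
s_1={q,s}: !X(p)=False X(p)=True p=False
s_2={p,q,r,s}: !X(p)=False X(p)=True p=True
s_3={p,r,s}: !X(p)=False X(p)=True p=True
s_4={p}: !X(p)=True X(p)=False p=True
s_5={}: !X(p)=True X(p)=False p=False
s_6={q,r,s}: !X(p)=True X(p)=False p=False
G(!X(p)) holds globally = False
First violation at position 1.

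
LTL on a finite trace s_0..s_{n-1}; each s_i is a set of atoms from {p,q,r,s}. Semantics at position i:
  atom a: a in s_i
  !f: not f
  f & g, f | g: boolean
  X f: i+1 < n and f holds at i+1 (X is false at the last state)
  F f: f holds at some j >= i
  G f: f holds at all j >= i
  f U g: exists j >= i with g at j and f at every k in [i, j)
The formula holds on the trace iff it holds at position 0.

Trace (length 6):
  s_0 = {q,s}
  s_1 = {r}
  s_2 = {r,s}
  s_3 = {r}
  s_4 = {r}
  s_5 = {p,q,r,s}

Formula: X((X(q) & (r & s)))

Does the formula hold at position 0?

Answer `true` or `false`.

Answer: false

Derivation:
s_0={q,s}: X((X(q) & (r & s)))=False (X(q) & (r & s))=False X(q)=False q=True (r & s)=False r=False s=True
s_1={r}: X((X(q) & (r & s)))=False (X(q) & (r & s))=False X(q)=False q=False (r & s)=False r=True s=False
s_2={r,s}: X((X(q) & (r & s)))=False (X(q) & (r & s))=False X(q)=False q=False (r & s)=True r=True s=True
s_3={r}: X((X(q) & (r & s)))=False (X(q) & (r & s))=False X(q)=False q=False (r & s)=False r=True s=False
s_4={r}: X((X(q) & (r & s)))=False (X(q) & (r & s))=False X(q)=True q=False (r & s)=False r=True s=False
s_5={p,q,r,s}: X((X(q) & (r & s)))=False (X(q) & (r & s))=False X(q)=False q=True (r & s)=True r=True s=True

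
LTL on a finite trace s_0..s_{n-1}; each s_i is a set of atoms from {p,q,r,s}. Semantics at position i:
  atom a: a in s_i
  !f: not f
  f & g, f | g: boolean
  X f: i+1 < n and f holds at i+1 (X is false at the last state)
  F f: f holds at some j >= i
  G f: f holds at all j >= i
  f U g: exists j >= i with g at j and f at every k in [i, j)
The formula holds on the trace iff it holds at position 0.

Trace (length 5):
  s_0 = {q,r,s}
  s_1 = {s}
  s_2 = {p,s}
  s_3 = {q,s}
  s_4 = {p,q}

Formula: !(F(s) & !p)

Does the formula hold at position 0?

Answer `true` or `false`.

Answer: false

Derivation:
s_0={q,r,s}: !(F(s) & !p)=False (F(s) & !p)=True F(s)=True s=True !p=True p=False
s_1={s}: !(F(s) & !p)=False (F(s) & !p)=True F(s)=True s=True !p=True p=False
s_2={p,s}: !(F(s) & !p)=True (F(s) & !p)=False F(s)=True s=True !p=False p=True
s_3={q,s}: !(F(s) & !p)=False (F(s) & !p)=True F(s)=True s=True !p=True p=False
s_4={p,q}: !(F(s) & !p)=True (F(s) & !p)=False F(s)=False s=False !p=False p=True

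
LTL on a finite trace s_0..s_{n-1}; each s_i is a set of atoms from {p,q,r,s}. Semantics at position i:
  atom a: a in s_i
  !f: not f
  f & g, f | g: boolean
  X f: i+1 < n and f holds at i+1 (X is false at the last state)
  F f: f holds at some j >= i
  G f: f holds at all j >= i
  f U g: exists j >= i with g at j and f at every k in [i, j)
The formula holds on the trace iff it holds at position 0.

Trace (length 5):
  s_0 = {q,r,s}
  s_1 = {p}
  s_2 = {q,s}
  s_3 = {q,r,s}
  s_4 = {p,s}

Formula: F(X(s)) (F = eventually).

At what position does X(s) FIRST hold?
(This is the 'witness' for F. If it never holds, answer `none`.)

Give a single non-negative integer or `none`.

Answer: 1

Derivation:
s_0={q,r,s}: X(s)=False s=True
s_1={p}: X(s)=True s=False
s_2={q,s}: X(s)=True s=True
s_3={q,r,s}: X(s)=True s=True
s_4={p,s}: X(s)=False s=True
F(X(s)) holds; first witness at position 1.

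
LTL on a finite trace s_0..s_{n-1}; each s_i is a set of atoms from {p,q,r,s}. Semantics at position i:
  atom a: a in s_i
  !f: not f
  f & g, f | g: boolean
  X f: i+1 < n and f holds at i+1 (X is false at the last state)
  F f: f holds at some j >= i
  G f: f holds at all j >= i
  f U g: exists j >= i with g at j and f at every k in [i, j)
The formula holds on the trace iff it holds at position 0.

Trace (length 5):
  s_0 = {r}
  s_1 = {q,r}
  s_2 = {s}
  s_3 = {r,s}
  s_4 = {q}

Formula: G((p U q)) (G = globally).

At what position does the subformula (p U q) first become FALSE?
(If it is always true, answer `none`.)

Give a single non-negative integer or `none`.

Answer: 0

Derivation:
s_0={r}: (p U q)=False p=False q=False
s_1={q,r}: (p U q)=True p=False q=True
s_2={s}: (p U q)=False p=False q=False
s_3={r,s}: (p U q)=False p=False q=False
s_4={q}: (p U q)=True p=False q=True
G((p U q)) holds globally = False
First violation at position 0.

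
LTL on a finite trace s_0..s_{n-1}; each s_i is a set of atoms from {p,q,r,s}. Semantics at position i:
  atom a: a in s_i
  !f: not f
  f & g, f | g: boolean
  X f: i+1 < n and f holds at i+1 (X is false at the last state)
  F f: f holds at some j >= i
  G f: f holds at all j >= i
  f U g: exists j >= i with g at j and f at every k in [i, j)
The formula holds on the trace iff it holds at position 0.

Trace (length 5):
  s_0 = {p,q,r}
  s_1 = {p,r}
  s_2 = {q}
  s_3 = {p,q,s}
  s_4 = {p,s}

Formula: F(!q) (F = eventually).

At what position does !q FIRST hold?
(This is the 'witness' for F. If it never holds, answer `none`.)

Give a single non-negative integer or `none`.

Answer: 1

Derivation:
s_0={p,q,r}: !q=False q=True
s_1={p,r}: !q=True q=False
s_2={q}: !q=False q=True
s_3={p,q,s}: !q=False q=True
s_4={p,s}: !q=True q=False
F(!q) holds; first witness at position 1.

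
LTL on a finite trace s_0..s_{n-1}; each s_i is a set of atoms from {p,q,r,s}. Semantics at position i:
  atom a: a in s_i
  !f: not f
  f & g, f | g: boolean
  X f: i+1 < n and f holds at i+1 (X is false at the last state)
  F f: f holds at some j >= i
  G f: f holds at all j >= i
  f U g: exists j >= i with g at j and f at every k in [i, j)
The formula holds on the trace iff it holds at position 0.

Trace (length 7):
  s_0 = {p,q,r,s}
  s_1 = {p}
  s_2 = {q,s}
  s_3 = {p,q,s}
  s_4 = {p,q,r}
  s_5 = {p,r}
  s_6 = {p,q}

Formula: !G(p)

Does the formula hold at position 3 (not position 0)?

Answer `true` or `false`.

Answer: false

Derivation:
s_0={p,q,r,s}: !G(p)=True G(p)=False p=True
s_1={p}: !G(p)=True G(p)=False p=True
s_2={q,s}: !G(p)=True G(p)=False p=False
s_3={p,q,s}: !G(p)=False G(p)=True p=True
s_4={p,q,r}: !G(p)=False G(p)=True p=True
s_5={p,r}: !G(p)=False G(p)=True p=True
s_6={p,q}: !G(p)=False G(p)=True p=True
Evaluating at position 3: result = False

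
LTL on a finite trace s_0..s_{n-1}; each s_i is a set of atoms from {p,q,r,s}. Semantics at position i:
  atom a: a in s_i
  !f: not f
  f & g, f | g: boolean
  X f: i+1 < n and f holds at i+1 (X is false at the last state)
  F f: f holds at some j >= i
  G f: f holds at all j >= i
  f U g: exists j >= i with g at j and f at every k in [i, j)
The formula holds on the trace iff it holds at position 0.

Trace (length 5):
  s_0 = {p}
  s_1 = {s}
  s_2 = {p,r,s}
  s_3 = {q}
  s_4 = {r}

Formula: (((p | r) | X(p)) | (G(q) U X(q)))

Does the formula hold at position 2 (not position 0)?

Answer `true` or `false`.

s_0={p}: (((p | r) | X(p)) | (G(q) U X(q)))=True ((p | r) | X(p))=True (p | r)=True p=True r=False X(p)=False (G(q) U X(q))=False G(q)=False q=False X(q)=False
s_1={s}: (((p | r) | X(p)) | (G(q) U X(q)))=True ((p | r) | X(p))=True (p | r)=False p=False r=False X(p)=True (G(q) U X(q))=False G(q)=False q=False X(q)=False
s_2={p,r,s}: (((p | r) | X(p)) | (G(q) U X(q)))=True ((p | r) | X(p))=True (p | r)=True p=True r=True X(p)=False (G(q) U X(q))=True G(q)=False q=False X(q)=True
s_3={q}: (((p | r) | X(p)) | (G(q) U X(q)))=False ((p | r) | X(p))=False (p | r)=False p=False r=False X(p)=False (G(q) U X(q))=False G(q)=False q=True X(q)=False
s_4={r}: (((p | r) | X(p)) | (G(q) U X(q)))=True ((p | r) | X(p))=True (p | r)=True p=False r=True X(p)=False (G(q) U X(q))=False G(q)=False q=False X(q)=False
Evaluating at position 2: result = True

Answer: true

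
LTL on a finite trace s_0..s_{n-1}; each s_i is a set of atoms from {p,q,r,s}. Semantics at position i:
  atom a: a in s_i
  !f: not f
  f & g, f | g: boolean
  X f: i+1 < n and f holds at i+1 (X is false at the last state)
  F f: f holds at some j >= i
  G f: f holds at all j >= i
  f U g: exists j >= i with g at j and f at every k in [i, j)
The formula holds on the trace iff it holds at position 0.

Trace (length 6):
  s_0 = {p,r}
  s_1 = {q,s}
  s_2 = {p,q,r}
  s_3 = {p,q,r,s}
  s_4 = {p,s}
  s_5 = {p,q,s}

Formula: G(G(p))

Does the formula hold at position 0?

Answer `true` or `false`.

s_0={p,r}: G(G(p))=False G(p)=False p=True
s_1={q,s}: G(G(p))=False G(p)=False p=False
s_2={p,q,r}: G(G(p))=True G(p)=True p=True
s_3={p,q,r,s}: G(G(p))=True G(p)=True p=True
s_4={p,s}: G(G(p))=True G(p)=True p=True
s_5={p,q,s}: G(G(p))=True G(p)=True p=True

Answer: false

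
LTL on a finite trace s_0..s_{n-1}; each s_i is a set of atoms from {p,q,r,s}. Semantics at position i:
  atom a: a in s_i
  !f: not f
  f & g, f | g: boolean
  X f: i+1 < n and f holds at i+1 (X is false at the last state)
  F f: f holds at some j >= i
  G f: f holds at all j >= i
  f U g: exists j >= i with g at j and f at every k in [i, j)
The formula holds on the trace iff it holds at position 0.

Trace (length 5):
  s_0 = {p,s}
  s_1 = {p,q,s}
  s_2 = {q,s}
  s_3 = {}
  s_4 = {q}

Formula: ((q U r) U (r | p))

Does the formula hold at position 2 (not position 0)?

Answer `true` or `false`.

Answer: false

Derivation:
s_0={p,s}: ((q U r) U (r | p))=True (q U r)=False q=False r=False (r | p)=True p=True
s_1={p,q,s}: ((q U r) U (r | p))=True (q U r)=False q=True r=False (r | p)=True p=True
s_2={q,s}: ((q U r) U (r | p))=False (q U r)=False q=True r=False (r | p)=False p=False
s_3={}: ((q U r) U (r | p))=False (q U r)=False q=False r=False (r | p)=False p=False
s_4={q}: ((q U r) U (r | p))=False (q U r)=False q=True r=False (r | p)=False p=False
Evaluating at position 2: result = False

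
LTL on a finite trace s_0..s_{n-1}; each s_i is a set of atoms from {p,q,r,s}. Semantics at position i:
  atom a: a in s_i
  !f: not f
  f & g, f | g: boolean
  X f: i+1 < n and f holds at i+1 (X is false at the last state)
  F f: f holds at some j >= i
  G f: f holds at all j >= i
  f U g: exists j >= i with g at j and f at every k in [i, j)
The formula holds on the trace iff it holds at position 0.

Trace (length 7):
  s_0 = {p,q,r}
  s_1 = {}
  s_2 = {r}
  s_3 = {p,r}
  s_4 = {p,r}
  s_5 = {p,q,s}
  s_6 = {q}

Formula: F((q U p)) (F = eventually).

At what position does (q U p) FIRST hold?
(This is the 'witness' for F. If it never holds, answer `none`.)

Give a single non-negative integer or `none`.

Answer: 0

Derivation:
s_0={p,q,r}: (q U p)=True q=True p=True
s_1={}: (q U p)=False q=False p=False
s_2={r}: (q U p)=False q=False p=False
s_3={p,r}: (q U p)=True q=False p=True
s_4={p,r}: (q U p)=True q=False p=True
s_5={p,q,s}: (q U p)=True q=True p=True
s_6={q}: (q U p)=False q=True p=False
F((q U p)) holds; first witness at position 0.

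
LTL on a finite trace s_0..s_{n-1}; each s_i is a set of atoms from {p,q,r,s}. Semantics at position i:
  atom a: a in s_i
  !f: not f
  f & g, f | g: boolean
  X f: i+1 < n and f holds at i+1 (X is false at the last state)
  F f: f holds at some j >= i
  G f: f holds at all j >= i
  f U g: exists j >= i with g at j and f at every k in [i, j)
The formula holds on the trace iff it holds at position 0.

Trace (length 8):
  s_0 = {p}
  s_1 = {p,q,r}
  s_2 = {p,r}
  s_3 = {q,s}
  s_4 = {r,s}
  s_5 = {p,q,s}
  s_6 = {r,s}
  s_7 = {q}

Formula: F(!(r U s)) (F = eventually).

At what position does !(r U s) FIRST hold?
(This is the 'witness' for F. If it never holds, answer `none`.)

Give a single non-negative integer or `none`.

Answer: 0

Derivation:
s_0={p}: !(r U s)=True (r U s)=False r=False s=False
s_1={p,q,r}: !(r U s)=False (r U s)=True r=True s=False
s_2={p,r}: !(r U s)=False (r U s)=True r=True s=False
s_3={q,s}: !(r U s)=False (r U s)=True r=False s=True
s_4={r,s}: !(r U s)=False (r U s)=True r=True s=True
s_5={p,q,s}: !(r U s)=False (r U s)=True r=False s=True
s_6={r,s}: !(r U s)=False (r U s)=True r=True s=True
s_7={q}: !(r U s)=True (r U s)=False r=False s=False
F(!(r U s)) holds; first witness at position 0.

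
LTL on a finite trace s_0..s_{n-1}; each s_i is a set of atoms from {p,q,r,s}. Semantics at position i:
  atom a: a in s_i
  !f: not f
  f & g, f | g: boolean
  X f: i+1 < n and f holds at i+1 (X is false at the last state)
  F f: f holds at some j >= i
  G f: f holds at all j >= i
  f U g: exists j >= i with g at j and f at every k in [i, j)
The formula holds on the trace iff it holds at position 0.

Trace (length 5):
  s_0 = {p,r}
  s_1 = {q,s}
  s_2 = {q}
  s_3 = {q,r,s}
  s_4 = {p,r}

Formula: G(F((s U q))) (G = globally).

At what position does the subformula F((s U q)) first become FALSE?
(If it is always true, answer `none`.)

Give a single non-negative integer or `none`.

Answer: 4

Derivation:
s_0={p,r}: F((s U q))=True (s U q)=False s=False q=False
s_1={q,s}: F((s U q))=True (s U q)=True s=True q=True
s_2={q}: F((s U q))=True (s U q)=True s=False q=True
s_3={q,r,s}: F((s U q))=True (s U q)=True s=True q=True
s_4={p,r}: F((s U q))=False (s U q)=False s=False q=False
G(F((s U q))) holds globally = False
First violation at position 4.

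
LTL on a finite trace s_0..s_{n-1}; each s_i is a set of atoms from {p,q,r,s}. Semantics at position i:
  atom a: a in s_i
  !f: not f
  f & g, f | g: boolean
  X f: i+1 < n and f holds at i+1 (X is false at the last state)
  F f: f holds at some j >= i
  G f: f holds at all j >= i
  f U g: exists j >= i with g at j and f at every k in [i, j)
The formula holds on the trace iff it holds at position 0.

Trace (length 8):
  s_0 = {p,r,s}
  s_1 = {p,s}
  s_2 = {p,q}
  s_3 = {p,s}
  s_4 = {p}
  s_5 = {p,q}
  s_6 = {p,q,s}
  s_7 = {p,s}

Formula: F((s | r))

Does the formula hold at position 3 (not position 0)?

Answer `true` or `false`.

Answer: true

Derivation:
s_0={p,r,s}: F((s | r))=True (s | r)=True s=True r=True
s_1={p,s}: F((s | r))=True (s | r)=True s=True r=False
s_2={p,q}: F((s | r))=True (s | r)=False s=False r=False
s_3={p,s}: F((s | r))=True (s | r)=True s=True r=False
s_4={p}: F((s | r))=True (s | r)=False s=False r=False
s_5={p,q}: F((s | r))=True (s | r)=False s=False r=False
s_6={p,q,s}: F((s | r))=True (s | r)=True s=True r=False
s_7={p,s}: F((s | r))=True (s | r)=True s=True r=False
Evaluating at position 3: result = True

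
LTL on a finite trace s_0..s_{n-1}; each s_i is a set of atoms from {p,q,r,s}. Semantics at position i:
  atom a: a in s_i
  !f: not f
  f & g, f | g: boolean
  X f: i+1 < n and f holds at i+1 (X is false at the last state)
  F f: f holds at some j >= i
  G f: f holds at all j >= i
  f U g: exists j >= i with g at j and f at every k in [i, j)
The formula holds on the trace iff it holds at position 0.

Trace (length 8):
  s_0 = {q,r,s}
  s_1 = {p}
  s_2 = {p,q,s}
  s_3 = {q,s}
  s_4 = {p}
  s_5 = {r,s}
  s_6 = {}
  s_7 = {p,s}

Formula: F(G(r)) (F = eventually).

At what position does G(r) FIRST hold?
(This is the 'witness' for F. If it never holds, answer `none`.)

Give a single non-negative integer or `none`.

s_0={q,r,s}: G(r)=False r=True
s_1={p}: G(r)=False r=False
s_2={p,q,s}: G(r)=False r=False
s_3={q,s}: G(r)=False r=False
s_4={p}: G(r)=False r=False
s_5={r,s}: G(r)=False r=True
s_6={}: G(r)=False r=False
s_7={p,s}: G(r)=False r=False
F(G(r)) does not hold (no witness exists).

Answer: none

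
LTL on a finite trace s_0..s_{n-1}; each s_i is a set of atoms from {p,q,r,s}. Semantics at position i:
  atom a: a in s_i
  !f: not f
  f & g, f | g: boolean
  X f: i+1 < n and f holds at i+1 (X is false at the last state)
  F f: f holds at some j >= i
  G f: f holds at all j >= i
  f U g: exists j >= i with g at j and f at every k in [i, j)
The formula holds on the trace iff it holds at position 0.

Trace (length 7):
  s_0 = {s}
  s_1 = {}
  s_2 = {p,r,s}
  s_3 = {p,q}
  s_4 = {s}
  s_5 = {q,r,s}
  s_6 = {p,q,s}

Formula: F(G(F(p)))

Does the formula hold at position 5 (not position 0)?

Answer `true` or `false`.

s_0={s}: F(G(F(p)))=True G(F(p))=True F(p)=True p=False
s_1={}: F(G(F(p)))=True G(F(p))=True F(p)=True p=False
s_2={p,r,s}: F(G(F(p)))=True G(F(p))=True F(p)=True p=True
s_3={p,q}: F(G(F(p)))=True G(F(p))=True F(p)=True p=True
s_4={s}: F(G(F(p)))=True G(F(p))=True F(p)=True p=False
s_5={q,r,s}: F(G(F(p)))=True G(F(p))=True F(p)=True p=False
s_6={p,q,s}: F(G(F(p)))=True G(F(p))=True F(p)=True p=True
Evaluating at position 5: result = True

Answer: true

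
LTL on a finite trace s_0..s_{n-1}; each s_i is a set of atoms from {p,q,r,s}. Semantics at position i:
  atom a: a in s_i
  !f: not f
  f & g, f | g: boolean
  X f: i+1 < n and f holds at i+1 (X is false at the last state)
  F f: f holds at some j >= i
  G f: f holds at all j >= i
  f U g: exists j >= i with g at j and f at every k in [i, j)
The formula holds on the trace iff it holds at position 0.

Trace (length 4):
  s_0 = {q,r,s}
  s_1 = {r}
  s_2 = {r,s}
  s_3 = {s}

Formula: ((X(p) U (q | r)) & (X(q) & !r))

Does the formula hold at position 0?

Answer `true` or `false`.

Answer: false

Derivation:
s_0={q,r,s}: ((X(p) U (q | r)) & (X(q) & !r))=False (X(p) U (q | r))=True X(p)=False p=False (q | r)=True q=True r=True (X(q) & !r)=False X(q)=False !r=False
s_1={r}: ((X(p) U (q | r)) & (X(q) & !r))=False (X(p) U (q | r))=True X(p)=False p=False (q | r)=True q=False r=True (X(q) & !r)=False X(q)=False !r=False
s_2={r,s}: ((X(p) U (q | r)) & (X(q) & !r))=False (X(p) U (q | r))=True X(p)=False p=False (q | r)=True q=False r=True (X(q) & !r)=False X(q)=False !r=False
s_3={s}: ((X(p) U (q | r)) & (X(q) & !r))=False (X(p) U (q | r))=False X(p)=False p=False (q | r)=False q=False r=False (X(q) & !r)=False X(q)=False !r=True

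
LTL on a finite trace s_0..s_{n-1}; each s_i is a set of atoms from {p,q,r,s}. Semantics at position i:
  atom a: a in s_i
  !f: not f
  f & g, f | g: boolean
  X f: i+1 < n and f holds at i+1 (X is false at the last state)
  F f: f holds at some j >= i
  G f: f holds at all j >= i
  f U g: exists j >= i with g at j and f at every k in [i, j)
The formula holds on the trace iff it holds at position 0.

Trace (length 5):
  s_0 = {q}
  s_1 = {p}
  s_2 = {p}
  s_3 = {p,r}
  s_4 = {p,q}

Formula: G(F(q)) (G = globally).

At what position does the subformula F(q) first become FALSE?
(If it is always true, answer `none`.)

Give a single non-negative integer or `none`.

Answer: none

Derivation:
s_0={q}: F(q)=True q=True
s_1={p}: F(q)=True q=False
s_2={p}: F(q)=True q=False
s_3={p,r}: F(q)=True q=False
s_4={p,q}: F(q)=True q=True
G(F(q)) holds globally = True
No violation — formula holds at every position.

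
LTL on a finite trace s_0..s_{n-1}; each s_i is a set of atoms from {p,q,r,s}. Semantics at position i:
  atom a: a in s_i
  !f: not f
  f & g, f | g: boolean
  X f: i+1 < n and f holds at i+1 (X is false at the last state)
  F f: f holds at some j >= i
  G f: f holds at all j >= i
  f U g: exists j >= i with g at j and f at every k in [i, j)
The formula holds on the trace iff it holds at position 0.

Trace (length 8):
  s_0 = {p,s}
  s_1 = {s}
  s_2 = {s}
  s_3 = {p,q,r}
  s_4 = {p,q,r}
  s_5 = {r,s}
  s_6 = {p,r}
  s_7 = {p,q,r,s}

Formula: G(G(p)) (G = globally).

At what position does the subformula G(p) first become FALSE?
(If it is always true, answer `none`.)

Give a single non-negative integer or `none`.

s_0={p,s}: G(p)=False p=True
s_1={s}: G(p)=False p=False
s_2={s}: G(p)=False p=False
s_3={p,q,r}: G(p)=False p=True
s_4={p,q,r}: G(p)=False p=True
s_5={r,s}: G(p)=False p=False
s_6={p,r}: G(p)=True p=True
s_7={p,q,r,s}: G(p)=True p=True
G(G(p)) holds globally = False
First violation at position 0.

Answer: 0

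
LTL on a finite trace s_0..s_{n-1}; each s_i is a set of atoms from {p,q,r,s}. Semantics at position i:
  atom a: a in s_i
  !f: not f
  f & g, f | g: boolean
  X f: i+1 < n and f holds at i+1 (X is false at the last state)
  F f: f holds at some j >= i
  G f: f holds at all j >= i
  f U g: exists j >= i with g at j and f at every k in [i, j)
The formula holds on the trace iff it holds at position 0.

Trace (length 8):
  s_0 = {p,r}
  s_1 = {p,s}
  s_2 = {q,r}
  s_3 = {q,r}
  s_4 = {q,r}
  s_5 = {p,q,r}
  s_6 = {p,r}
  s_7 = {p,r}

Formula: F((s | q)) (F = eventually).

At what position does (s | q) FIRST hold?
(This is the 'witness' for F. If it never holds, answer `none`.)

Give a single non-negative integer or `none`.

s_0={p,r}: (s | q)=False s=False q=False
s_1={p,s}: (s | q)=True s=True q=False
s_2={q,r}: (s | q)=True s=False q=True
s_3={q,r}: (s | q)=True s=False q=True
s_4={q,r}: (s | q)=True s=False q=True
s_5={p,q,r}: (s | q)=True s=False q=True
s_6={p,r}: (s | q)=False s=False q=False
s_7={p,r}: (s | q)=False s=False q=False
F((s | q)) holds; first witness at position 1.

Answer: 1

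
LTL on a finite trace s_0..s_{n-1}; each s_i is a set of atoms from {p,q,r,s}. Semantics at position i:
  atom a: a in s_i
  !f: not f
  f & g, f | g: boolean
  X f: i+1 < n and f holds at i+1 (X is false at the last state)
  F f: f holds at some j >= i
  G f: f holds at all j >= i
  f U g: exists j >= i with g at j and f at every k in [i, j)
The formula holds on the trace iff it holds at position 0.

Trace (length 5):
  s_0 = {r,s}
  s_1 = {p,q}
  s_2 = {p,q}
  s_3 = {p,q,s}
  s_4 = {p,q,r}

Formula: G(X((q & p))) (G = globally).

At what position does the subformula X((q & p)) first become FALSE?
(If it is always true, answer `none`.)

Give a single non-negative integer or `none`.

Answer: 4

Derivation:
s_0={r,s}: X((q & p))=True (q & p)=False q=False p=False
s_1={p,q}: X((q & p))=True (q & p)=True q=True p=True
s_2={p,q}: X((q & p))=True (q & p)=True q=True p=True
s_3={p,q,s}: X((q & p))=True (q & p)=True q=True p=True
s_4={p,q,r}: X((q & p))=False (q & p)=True q=True p=True
G(X((q & p))) holds globally = False
First violation at position 4.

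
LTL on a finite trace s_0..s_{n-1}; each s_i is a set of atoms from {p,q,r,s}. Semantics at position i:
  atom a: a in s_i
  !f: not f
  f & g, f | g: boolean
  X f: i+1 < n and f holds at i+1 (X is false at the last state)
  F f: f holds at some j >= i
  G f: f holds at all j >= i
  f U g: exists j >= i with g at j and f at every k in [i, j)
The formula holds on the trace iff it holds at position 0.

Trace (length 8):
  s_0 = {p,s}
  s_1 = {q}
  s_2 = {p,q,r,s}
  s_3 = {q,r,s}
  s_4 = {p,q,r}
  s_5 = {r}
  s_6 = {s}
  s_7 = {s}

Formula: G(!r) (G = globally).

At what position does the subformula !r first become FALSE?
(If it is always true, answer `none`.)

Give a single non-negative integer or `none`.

s_0={p,s}: !r=True r=False
s_1={q}: !r=True r=False
s_2={p,q,r,s}: !r=False r=True
s_3={q,r,s}: !r=False r=True
s_4={p,q,r}: !r=False r=True
s_5={r}: !r=False r=True
s_6={s}: !r=True r=False
s_7={s}: !r=True r=False
G(!r) holds globally = False
First violation at position 2.

Answer: 2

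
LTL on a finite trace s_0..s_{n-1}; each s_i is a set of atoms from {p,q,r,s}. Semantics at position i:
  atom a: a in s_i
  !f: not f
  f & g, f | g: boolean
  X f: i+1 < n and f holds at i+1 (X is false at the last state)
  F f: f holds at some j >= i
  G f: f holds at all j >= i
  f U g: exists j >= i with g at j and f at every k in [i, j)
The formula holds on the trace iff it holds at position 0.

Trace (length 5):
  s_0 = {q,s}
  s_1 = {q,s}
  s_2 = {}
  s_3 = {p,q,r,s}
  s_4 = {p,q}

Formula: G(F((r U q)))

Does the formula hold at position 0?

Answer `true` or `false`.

Answer: true

Derivation:
s_0={q,s}: G(F((r U q)))=True F((r U q))=True (r U q)=True r=False q=True
s_1={q,s}: G(F((r U q)))=True F((r U q))=True (r U q)=True r=False q=True
s_2={}: G(F((r U q)))=True F((r U q))=True (r U q)=False r=False q=False
s_3={p,q,r,s}: G(F((r U q)))=True F((r U q))=True (r U q)=True r=True q=True
s_4={p,q}: G(F((r U q)))=True F((r U q))=True (r U q)=True r=False q=True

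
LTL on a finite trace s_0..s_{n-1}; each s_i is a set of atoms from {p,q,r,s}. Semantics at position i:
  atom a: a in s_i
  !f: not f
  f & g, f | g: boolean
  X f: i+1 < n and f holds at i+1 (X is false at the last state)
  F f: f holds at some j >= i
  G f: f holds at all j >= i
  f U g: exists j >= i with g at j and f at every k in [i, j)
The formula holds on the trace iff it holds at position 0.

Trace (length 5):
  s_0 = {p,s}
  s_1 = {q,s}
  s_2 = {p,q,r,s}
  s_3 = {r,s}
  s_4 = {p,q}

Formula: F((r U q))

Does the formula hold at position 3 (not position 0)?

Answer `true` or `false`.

s_0={p,s}: F((r U q))=True (r U q)=False r=False q=False
s_1={q,s}: F((r U q))=True (r U q)=True r=False q=True
s_2={p,q,r,s}: F((r U q))=True (r U q)=True r=True q=True
s_3={r,s}: F((r U q))=True (r U q)=True r=True q=False
s_4={p,q}: F((r U q))=True (r U q)=True r=False q=True
Evaluating at position 3: result = True

Answer: true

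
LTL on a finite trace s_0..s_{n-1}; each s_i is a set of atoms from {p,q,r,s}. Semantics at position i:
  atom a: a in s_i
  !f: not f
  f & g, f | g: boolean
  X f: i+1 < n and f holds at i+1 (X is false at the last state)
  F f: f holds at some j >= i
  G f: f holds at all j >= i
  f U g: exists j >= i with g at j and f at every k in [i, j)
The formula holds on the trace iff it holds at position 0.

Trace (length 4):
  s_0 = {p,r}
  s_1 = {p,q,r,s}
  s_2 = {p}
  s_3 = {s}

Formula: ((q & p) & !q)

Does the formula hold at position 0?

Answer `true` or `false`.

Answer: false

Derivation:
s_0={p,r}: ((q & p) & !q)=False (q & p)=False q=False p=True !q=True
s_1={p,q,r,s}: ((q & p) & !q)=False (q & p)=True q=True p=True !q=False
s_2={p}: ((q & p) & !q)=False (q & p)=False q=False p=True !q=True
s_3={s}: ((q & p) & !q)=False (q & p)=False q=False p=False !q=True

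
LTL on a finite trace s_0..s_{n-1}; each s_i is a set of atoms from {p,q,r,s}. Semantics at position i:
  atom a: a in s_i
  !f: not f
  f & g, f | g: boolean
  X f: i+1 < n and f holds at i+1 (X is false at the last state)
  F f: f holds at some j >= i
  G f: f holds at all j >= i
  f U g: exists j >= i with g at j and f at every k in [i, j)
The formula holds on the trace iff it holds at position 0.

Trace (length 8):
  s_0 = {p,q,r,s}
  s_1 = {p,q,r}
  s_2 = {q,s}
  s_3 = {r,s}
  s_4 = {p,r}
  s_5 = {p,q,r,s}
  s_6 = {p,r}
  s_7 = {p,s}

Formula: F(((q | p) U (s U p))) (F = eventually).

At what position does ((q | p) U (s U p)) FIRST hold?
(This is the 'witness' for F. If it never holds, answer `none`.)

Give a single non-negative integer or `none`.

Answer: 0

Derivation:
s_0={p,q,r,s}: ((q | p) U (s U p))=True (q | p)=True q=True p=True (s U p)=True s=True
s_1={p,q,r}: ((q | p) U (s U p))=True (q | p)=True q=True p=True (s U p)=True s=False
s_2={q,s}: ((q | p) U (s U p))=True (q | p)=True q=True p=False (s U p)=True s=True
s_3={r,s}: ((q | p) U (s U p))=True (q | p)=False q=False p=False (s U p)=True s=True
s_4={p,r}: ((q | p) U (s U p))=True (q | p)=True q=False p=True (s U p)=True s=False
s_5={p,q,r,s}: ((q | p) U (s U p))=True (q | p)=True q=True p=True (s U p)=True s=True
s_6={p,r}: ((q | p) U (s U p))=True (q | p)=True q=False p=True (s U p)=True s=False
s_7={p,s}: ((q | p) U (s U p))=True (q | p)=True q=False p=True (s U p)=True s=True
F(((q | p) U (s U p))) holds; first witness at position 0.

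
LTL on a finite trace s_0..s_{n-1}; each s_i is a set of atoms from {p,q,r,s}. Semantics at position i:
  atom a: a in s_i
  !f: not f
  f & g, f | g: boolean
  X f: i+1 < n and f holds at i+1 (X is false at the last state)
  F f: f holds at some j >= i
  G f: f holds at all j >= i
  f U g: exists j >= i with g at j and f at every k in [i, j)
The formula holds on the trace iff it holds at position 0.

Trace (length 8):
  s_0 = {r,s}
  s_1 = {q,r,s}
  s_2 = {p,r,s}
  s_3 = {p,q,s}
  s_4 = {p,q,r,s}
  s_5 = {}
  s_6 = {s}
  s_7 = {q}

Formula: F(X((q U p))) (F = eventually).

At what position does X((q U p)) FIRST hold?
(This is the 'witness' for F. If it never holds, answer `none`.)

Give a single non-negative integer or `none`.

s_0={r,s}: X((q U p))=True (q U p)=False q=False p=False
s_1={q,r,s}: X((q U p))=True (q U p)=True q=True p=False
s_2={p,r,s}: X((q U p))=True (q U p)=True q=False p=True
s_3={p,q,s}: X((q U p))=True (q U p)=True q=True p=True
s_4={p,q,r,s}: X((q U p))=False (q U p)=True q=True p=True
s_5={}: X((q U p))=False (q U p)=False q=False p=False
s_6={s}: X((q U p))=False (q U p)=False q=False p=False
s_7={q}: X((q U p))=False (q U p)=False q=True p=False
F(X((q U p))) holds; first witness at position 0.

Answer: 0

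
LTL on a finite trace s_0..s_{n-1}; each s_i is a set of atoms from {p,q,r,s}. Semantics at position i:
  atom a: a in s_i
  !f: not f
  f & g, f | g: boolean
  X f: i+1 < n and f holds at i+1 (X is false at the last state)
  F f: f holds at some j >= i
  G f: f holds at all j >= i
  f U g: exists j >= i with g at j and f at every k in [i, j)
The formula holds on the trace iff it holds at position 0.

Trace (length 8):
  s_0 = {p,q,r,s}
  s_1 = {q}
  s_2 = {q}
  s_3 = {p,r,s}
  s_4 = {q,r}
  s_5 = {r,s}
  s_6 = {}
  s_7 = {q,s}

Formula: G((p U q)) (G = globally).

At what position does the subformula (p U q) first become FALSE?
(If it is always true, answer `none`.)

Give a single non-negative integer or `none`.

Answer: 5

Derivation:
s_0={p,q,r,s}: (p U q)=True p=True q=True
s_1={q}: (p U q)=True p=False q=True
s_2={q}: (p U q)=True p=False q=True
s_3={p,r,s}: (p U q)=True p=True q=False
s_4={q,r}: (p U q)=True p=False q=True
s_5={r,s}: (p U q)=False p=False q=False
s_6={}: (p U q)=False p=False q=False
s_7={q,s}: (p U q)=True p=False q=True
G((p U q)) holds globally = False
First violation at position 5.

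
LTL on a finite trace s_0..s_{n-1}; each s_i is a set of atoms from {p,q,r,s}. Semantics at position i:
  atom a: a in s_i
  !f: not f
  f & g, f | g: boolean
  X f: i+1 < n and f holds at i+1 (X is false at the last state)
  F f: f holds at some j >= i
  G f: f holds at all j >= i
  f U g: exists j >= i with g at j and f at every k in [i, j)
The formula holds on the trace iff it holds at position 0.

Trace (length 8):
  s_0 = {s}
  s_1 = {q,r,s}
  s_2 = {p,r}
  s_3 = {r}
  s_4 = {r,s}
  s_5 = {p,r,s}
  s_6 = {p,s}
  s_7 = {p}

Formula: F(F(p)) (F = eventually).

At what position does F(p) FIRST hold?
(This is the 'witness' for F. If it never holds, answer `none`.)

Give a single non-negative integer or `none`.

s_0={s}: F(p)=True p=False
s_1={q,r,s}: F(p)=True p=False
s_2={p,r}: F(p)=True p=True
s_3={r}: F(p)=True p=False
s_4={r,s}: F(p)=True p=False
s_5={p,r,s}: F(p)=True p=True
s_6={p,s}: F(p)=True p=True
s_7={p}: F(p)=True p=True
F(F(p)) holds; first witness at position 0.

Answer: 0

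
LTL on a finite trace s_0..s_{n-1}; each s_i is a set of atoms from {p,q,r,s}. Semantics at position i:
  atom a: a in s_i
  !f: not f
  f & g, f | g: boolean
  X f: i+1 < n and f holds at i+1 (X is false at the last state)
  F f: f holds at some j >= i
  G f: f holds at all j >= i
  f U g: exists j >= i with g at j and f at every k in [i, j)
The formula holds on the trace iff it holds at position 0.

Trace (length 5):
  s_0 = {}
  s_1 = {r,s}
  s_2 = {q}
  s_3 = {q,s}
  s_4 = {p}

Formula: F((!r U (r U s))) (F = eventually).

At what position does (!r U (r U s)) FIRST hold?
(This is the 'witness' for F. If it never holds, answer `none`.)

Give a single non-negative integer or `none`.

Answer: 0

Derivation:
s_0={}: (!r U (r U s))=True !r=True r=False (r U s)=False s=False
s_1={r,s}: (!r U (r U s))=True !r=False r=True (r U s)=True s=True
s_2={q}: (!r U (r U s))=True !r=True r=False (r U s)=False s=False
s_3={q,s}: (!r U (r U s))=True !r=True r=False (r U s)=True s=True
s_4={p}: (!r U (r U s))=False !r=True r=False (r U s)=False s=False
F((!r U (r U s))) holds; first witness at position 0.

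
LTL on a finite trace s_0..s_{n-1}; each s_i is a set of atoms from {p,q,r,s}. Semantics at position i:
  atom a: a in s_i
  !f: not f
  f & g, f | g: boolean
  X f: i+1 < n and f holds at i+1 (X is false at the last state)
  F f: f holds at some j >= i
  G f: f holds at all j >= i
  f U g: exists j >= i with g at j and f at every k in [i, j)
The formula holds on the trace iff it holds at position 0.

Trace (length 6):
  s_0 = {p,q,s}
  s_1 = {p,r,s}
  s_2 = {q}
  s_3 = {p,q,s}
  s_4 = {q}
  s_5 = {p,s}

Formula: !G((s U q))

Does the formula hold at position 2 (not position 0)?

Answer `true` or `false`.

s_0={p,q,s}: !G((s U q))=True G((s U q))=False (s U q)=True s=True q=True
s_1={p,r,s}: !G((s U q))=True G((s U q))=False (s U q)=True s=True q=False
s_2={q}: !G((s U q))=True G((s U q))=False (s U q)=True s=False q=True
s_3={p,q,s}: !G((s U q))=True G((s U q))=False (s U q)=True s=True q=True
s_4={q}: !G((s U q))=True G((s U q))=False (s U q)=True s=False q=True
s_5={p,s}: !G((s U q))=True G((s U q))=False (s U q)=False s=True q=False
Evaluating at position 2: result = True

Answer: true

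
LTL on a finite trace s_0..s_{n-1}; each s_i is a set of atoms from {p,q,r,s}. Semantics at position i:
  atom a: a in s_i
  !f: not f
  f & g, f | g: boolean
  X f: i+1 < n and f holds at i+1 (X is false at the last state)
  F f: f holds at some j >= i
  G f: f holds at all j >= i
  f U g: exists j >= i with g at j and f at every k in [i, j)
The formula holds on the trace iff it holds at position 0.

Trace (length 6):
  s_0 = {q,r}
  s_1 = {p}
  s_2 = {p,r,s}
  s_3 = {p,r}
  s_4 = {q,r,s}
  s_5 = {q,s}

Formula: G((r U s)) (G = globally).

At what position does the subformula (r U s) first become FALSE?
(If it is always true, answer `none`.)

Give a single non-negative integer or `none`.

s_0={q,r}: (r U s)=False r=True s=False
s_1={p}: (r U s)=False r=False s=False
s_2={p,r,s}: (r U s)=True r=True s=True
s_3={p,r}: (r U s)=True r=True s=False
s_4={q,r,s}: (r U s)=True r=True s=True
s_5={q,s}: (r U s)=True r=False s=True
G((r U s)) holds globally = False
First violation at position 0.

Answer: 0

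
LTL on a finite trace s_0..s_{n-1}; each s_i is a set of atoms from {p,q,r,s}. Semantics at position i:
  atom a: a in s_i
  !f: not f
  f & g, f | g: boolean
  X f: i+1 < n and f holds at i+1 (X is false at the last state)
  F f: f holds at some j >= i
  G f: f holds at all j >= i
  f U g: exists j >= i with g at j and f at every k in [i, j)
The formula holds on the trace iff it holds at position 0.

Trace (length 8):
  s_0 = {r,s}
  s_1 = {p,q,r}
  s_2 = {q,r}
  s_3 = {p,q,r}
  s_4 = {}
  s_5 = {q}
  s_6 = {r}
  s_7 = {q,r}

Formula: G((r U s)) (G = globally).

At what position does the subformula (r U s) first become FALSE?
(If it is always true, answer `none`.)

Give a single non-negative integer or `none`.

Answer: 1

Derivation:
s_0={r,s}: (r U s)=True r=True s=True
s_1={p,q,r}: (r U s)=False r=True s=False
s_2={q,r}: (r U s)=False r=True s=False
s_3={p,q,r}: (r U s)=False r=True s=False
s_4={}: (r U s)=False r=False s=False
s_5={q}: (r U s)=False r=False s=False
s_6={r}: (r U s)=False r=True s=False
s_7={q,r}: (r U s)=False r=True s=False
G((r U s)) holds globally = False
First violation at position 1.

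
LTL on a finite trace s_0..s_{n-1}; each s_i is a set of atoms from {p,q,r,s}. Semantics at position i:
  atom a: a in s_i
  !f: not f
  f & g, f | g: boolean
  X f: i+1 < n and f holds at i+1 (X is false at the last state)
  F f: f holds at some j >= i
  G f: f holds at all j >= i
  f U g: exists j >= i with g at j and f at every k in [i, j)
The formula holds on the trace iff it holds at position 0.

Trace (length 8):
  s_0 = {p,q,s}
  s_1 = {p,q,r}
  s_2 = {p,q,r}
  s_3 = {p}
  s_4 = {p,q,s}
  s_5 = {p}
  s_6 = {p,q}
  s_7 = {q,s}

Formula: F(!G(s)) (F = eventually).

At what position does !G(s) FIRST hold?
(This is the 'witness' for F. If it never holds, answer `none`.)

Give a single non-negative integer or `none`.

Answer: 0

Derivation:
s_0={p,q,s}: !G(s)=True G(s)=False s=True
s_1={p,q,r}: !G(s)=True G(s)=False s=False
s_2={p,q,r}: !G(s)=True G(s)=False s=False
s_3={p}: !G(s)=True G(s)=False s=False
s_4={p,q,s}: !G(s)=True G(s)=False s=True
s_5={p}: !G(s)=True G(s)=False s=False
s_6={p,q}: !G(s)=True G(s)=False s=False
s_7={q,s}: !G(s)=False G(s)=True s=True
F(!G(s)) holds; first witness at position 0.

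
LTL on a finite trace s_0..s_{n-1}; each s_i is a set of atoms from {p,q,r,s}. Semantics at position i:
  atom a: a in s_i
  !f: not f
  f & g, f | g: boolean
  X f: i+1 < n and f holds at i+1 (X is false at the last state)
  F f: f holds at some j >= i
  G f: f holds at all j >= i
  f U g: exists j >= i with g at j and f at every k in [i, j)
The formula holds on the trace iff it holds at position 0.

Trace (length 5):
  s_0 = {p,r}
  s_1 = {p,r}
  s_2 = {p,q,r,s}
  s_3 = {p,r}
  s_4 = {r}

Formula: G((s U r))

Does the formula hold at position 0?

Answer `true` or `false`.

Answer: true

Derivation:
s_0={p,r}: G((s U r))=True (s U r)=True s=False r=True
s_1={p,r}: G((s U r))=True (s U r)=True s=False r=True
s_2={p,q,r,s}: G((s U r))=True (s U r)=True s=True r=True
s_3={p,r}: G((s U r))=True (s U r)=True s=False r=True
s_4={r}: G((s U r))=True (s U r)=True s=False r=True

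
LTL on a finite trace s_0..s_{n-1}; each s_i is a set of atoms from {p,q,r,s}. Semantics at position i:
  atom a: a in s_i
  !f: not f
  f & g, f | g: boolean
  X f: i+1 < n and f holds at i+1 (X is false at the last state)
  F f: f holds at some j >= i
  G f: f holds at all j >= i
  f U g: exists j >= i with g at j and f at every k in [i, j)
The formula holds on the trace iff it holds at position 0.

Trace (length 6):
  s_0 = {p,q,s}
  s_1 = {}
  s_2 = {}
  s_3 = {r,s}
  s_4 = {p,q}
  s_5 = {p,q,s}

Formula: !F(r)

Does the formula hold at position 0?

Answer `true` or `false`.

Answer: false

Derivation:
s_0={p,q,s}: !F(r)=False F(r)=True r=False
s_1={}: !F(r)=False F(r)=True r=False
s_2={}: !F(r)=False F(r)=True r=False
s_3={r,s}: !F(r)=False F(r)=True r=True
s_4={p,q}: !F(r)=True F(r)=False r=False
s_5={p,q,s}: !F(r)=True F(r)=False r=False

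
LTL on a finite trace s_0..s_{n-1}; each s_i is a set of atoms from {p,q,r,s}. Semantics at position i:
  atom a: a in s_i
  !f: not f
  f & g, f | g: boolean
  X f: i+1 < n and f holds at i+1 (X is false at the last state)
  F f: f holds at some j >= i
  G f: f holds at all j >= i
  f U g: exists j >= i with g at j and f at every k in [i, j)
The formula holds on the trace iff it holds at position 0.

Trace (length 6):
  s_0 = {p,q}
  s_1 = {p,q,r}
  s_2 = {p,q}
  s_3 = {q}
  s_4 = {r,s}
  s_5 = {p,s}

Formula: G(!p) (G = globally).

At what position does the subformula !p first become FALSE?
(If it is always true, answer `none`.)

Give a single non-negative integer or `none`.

s_0={p,q}: !p=False p=True
s_1={p,q,r}: !p=False p=True
s_2={p,q}: !p=False p=True
s_3={q}: !p=True p=False
s_4={r,s}: !p=True p=False
s_5={p,s}: !p=False p=True
G(!p) holds globally = False
First violation at position 0.

Answer: 0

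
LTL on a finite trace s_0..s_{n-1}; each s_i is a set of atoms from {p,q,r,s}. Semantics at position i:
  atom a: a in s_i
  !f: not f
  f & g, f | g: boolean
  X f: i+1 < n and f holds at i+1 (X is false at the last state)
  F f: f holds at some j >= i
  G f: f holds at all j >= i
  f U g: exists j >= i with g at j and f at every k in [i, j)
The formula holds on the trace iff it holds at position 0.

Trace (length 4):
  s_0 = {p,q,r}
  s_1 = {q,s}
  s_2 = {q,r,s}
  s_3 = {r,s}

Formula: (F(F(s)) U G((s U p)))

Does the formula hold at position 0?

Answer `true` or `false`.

s_0={p,q,r}: (F(F(s)) U G((s U p)))=False F(F(s))=True F(s)=True s=False G((s U p))=False (s U p)=True p=True
s_1={q,s}: (F(F(s)) U G((s U p)))=False F(F(s))=True F(s)=True s=True G((s U p))=False (s U p)=False p=False
s_2={q,r,s}: (F(F(s)) U G((s U p)))=False F(F(s))=True F(s)=True s=True G((s U p))=False (s U p)=False p=False
s_3={r,s}: (F(F(s)) U G((s U p)))=False F(F(s))=True F(s)=True s=True G((s U p))=False (s U p)=False p=False

Answer: false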